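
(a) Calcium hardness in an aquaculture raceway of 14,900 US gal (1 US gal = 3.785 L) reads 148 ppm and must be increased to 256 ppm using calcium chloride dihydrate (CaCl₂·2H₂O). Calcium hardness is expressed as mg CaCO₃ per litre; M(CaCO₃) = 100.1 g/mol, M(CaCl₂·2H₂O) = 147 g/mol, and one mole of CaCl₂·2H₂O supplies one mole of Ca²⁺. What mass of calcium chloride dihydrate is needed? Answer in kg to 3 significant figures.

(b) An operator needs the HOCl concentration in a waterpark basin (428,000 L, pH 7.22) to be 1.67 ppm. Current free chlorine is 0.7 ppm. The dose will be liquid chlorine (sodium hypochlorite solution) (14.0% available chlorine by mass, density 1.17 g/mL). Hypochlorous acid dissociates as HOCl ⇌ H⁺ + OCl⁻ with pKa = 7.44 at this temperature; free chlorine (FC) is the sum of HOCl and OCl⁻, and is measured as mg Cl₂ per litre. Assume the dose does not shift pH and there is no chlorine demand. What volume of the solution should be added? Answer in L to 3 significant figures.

(a) Volume: 14,900 US gal × 3.785 L/gal = 56,396 L.
(a) Hardness to add: (256 − 148) = 108 mg/L as CaCO₃ × 56,396 L = 6091 g as CaCO₃.
(a) Moles of Ca²⁺ (1 mol Ca²⁺ ≡ 1 mol CaCO₃): 6091 / 100.1 g/mol = 60.85 mol.
(a) Mass of CaCl₂·2H₂O: 60.85 × 147 = 8945 g.

(b) [OCl⁻]/[HOCl] = 10^(pH − pKa) = 10^(7.22 − 7.44) = 0.6026; fraction as HOCl = 1/(1 + 0.6026) = 0.624.
(b) Free chlorine required for 1.67 ppm HOCl: 1.67 / 0.624 = 2.676 ppm.
(b) FC to add: 2.676 − 0.7 = 1.976 mg/L as Cl₂.
(b) Cl₂ equivalent: 1.976 mg/L × 428,000 L = 845.8 g.
(b) Product at 14.0% available Cl: 845.8 / 0.14 = 6042 g.
(b) Volume: 6042 g ÷ 1.17 g/mL = 5164 mL.

(a) 8.94 kg; (b) 5.16 L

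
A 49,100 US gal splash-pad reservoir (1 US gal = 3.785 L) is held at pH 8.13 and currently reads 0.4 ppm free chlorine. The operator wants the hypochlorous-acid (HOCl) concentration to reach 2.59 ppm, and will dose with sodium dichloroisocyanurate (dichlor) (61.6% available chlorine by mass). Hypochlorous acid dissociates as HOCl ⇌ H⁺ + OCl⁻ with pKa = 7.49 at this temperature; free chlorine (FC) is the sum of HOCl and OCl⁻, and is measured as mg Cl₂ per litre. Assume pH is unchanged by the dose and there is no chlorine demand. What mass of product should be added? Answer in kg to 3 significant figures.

Volume: 49,100 US gal × 3.785 L/gal = 185,844 L.
[OCl⁻]/[HOCl] = 10^(pH − pKa) = 10^(8.13 − 7.49) = 4.365; fraction as HOCl = 1/(1 + 4.365) = 0.1864.
Free chlorine required for 2.59 ppm HOCl: 2.59 / 0.1864 = 13.9 ppm.
FC to add: 13.9 − 0.4 = 13.5 mg/L as Cl₂.
Cl₂ equivalent: 13.5 mg/L × 185,844 L = 2508 g.
Product at 61.6% available Cl: 2508 / 0.616 = 4072 g.

4.07 kg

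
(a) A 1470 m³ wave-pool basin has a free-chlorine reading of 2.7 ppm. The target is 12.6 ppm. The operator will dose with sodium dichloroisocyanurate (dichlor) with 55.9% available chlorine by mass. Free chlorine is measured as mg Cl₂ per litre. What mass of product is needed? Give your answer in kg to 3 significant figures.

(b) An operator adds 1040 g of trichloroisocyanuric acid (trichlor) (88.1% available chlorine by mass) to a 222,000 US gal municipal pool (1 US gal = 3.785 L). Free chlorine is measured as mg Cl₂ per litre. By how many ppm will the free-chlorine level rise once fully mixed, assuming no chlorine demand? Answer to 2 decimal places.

(a) Volume: 1470 m³ = 1,470,000 L.
(a) Chlorine deficit: 12.6 − 2.7 = 9.9 ppm = 9.9 mg/L as Cl₂.
(a) Cl₂ equivalent needed: 9.9 mg/L × 1,470,000 L = 14,550,000 mg = 14,550 g.
(a) Product at 55.9% available chlorine: 14,550 / 0.559 = 26,030 g.

(b) Volume: 222,000 US gal × 3.785 L/gal = 840,270 L.
(b) Available chlorine delivered: 1040 g × 0.881 = 916.2 g as Cl₂.
(b) Concentration rise: 916.2 g / 840,270 L = 1.09 mg/L = 1.09 ppm.

(a) 26.0 kg; (b) 1.09 ppm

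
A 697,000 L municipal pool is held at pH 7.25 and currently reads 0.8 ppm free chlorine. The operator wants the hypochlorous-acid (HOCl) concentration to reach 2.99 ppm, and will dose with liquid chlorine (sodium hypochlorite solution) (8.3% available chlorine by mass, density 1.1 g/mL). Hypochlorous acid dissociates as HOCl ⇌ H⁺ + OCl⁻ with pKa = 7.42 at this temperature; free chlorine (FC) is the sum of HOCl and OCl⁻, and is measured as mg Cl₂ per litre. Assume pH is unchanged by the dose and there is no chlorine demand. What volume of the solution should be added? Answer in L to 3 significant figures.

[OCl⁻]/[HOCl] = 10^(pH − pKa) = 10^(7.25 − 7.42) = 0.6761; fraction as HOCl = 1/(1 + 0.6761) = 0.5966.
Free chlorine required for 2.99 ppm HOCl: 2.99 / 0.5966 = 5.011 ppm.
FC to add: 5.011 − 0.8 = 4.211 mg/L as Cl₂.
Cl₂ equivalent: 4.211 mg/L × 697,000 L = 2935 g.
Product at 8.3% available Cl: 2935 / 0.083 = 35,370 g.
Volume: 35,370 g ÷ 1.1 g/mL = 32,150 mL.

32.2 L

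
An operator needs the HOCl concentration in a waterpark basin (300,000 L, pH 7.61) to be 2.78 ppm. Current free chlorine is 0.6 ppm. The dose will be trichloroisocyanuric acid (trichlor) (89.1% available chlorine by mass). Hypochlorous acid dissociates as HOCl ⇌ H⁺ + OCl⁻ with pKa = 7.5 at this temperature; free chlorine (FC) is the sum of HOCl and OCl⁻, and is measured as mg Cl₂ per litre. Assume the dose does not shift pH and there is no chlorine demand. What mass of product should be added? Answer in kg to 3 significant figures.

[OCl⁻]/[HOCl] = 10^(pH − pKa) = 10^(7.61 − 7.5) = 1.288; fraction as HOCl = 1/(1 + 1.288) = 0.437.
Free chlorine required for 2.78 ppm HOCl: 2.78 / 0.437 = 6.361 ppm.
FC to add: 6.361 − 0.6 = 5.761 mg/L as Cl₂.
Cl₂ equivalent: 5.761 mg/L × 300,000 L = 1728 g.
Product at 89.1% available Cl: 1728 / 0.891 = 1940 g.

1.94 kg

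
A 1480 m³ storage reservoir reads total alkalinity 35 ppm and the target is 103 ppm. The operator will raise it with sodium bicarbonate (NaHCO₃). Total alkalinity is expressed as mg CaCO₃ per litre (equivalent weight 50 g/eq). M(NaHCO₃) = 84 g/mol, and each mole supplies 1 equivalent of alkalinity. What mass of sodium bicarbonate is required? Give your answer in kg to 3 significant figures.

Volume: 1480 m³ = 1,480,000 L.
Alkalinity to add: (103 − 35) = 68 mg/L as CaCO₃ × 1,480,000 L = 100,600 g as CaCO₃.
Equivalents: 100,600 g ÷ 50 g/eq = 2013 eq.
NaHCO₃ supplies 1 eq per mole → 2013 mol.
Mass: 2013 mol × 84 g/mol = 169,100 g.

169 kg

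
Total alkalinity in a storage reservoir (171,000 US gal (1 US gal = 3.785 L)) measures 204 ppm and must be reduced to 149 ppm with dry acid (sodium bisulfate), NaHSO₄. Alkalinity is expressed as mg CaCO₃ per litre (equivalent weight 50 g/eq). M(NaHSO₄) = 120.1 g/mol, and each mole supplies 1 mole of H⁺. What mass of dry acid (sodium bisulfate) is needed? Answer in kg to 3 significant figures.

85.5 kg

Volume: 171,000 US gal × 3.785 L/gal = 647,235 L.
Alkalinity to neutralize: (204 − 149) = 55 mg/L as CaCO₃ × 647,235 L = 35,600 g as CaCO₃.
Equivalents of H⁺ required: 35,600 ÷ 50 g/eq = 712 eq = 712 mol NaHSO₄.
Mass of NaHSO₄: 712 × 120.1 = 85,510 g.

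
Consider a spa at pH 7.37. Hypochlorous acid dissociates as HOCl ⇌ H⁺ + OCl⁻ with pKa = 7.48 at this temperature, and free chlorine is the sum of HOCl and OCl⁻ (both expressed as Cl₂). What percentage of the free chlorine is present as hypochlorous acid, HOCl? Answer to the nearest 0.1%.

[OCl⁻]/[HOCl] = 10^(pH − pKa) = 10^(7.37 − 7.48) = 10^-0.11 = 0.7762.
Fraction as HOCl = 1 / (1 + 0.7762) = 0.563.

56.3%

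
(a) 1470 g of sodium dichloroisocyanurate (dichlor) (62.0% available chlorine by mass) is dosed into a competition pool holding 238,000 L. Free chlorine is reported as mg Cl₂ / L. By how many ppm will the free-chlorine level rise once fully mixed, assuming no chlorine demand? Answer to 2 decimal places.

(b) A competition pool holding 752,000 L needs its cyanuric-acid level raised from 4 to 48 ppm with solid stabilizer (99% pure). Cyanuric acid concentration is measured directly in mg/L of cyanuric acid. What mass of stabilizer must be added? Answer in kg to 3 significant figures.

(a) 3.83 ppm; (b) 33.4 kg

(a) Available chlorine delivered: 1470 g × 0.62 = 911.4 g as Cl₂.
(a) Concentration rise: 911.4 g / 238,000 L = 3.829 mg/L = 3.83 ppm.

(b) CYA to add: (48 − 4) = 44 mg/L × 752,000 L = 33,090 g cyanuric acid.
(b) At 99% purity: 33,090 / 0.99 = 33,420 g product.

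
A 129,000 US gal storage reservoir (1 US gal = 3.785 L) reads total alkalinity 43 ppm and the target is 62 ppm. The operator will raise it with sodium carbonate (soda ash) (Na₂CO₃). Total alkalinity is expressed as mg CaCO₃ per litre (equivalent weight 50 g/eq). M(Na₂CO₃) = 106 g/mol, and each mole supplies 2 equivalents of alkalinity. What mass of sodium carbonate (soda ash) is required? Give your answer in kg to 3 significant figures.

Volume: 129,000 US gal × 3.785 L/gal = 488,265 L.
Alkalinity to add: (62 − 43) = 19 mg/L as CaCO₃ × 488,265 L = 9277 g as CaCO₃.
Equivalents: 9277 g ÷ 50 g/eq = 185.5 eq.
Each mole of Na₂CO₃ supplies 2 eq, so 185.5 / 2 = 92.77 mol.
Mass: 92.77 mol × 106 g/mol = 9834 g.

9.83 kg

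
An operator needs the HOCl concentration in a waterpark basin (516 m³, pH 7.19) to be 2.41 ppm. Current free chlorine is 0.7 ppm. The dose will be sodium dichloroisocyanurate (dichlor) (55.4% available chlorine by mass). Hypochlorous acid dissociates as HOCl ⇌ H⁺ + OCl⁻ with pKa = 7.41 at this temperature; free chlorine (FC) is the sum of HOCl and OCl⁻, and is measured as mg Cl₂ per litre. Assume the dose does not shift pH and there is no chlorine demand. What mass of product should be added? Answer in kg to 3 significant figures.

2.95 kg

Volume: 516 m³ = 516,000 L.
[OCl⁻]/[HOCl] = 10^(pH − pKa) = 10^(7.19 − 7.41) = 0.6026; fraction as HOCl = 1/(1 + 0.6026) = 0.624.
Free chlorine required for 2.41 ppm HOCl: 2.41 / 0.624 = 3.862 ppm.
FC to add: 3.862 − 0.7 = 3.162 mg/L as Cl₂.
Cl₂ equivalent: 3.162 mg/L × 516,000 L = 1632 g.
Product at 55.4% available Cl: 1632 / 0.554 = 2945 g.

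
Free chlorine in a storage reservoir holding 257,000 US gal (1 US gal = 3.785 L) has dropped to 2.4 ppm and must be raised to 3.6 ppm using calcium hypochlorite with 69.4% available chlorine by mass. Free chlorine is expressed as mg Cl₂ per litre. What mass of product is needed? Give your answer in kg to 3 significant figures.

Volume: 257,000 US gal × 3.785 L/gal = 972,745 L.
Chlorine deficit: 3.6 − 2.4 = 1.2 ppm = 1.2 mg/L as Cl₂.
Cl₂ equivalent needed: 1.2 mg/L × 972,745 L = 1,167,000 mg = 1167 g.
Product at 69.4% available chlorine: 1167 / 0.694 = 1682 g.

1.68 kg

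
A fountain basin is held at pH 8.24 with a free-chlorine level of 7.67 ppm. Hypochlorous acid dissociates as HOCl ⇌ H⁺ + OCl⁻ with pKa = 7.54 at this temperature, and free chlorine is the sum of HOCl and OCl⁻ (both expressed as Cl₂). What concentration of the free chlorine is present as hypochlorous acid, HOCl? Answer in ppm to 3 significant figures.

1.28 ppm

[OCl⁻]/[HOCl] = 10^(pH − pKa) = 10^(8.24 − 7.54) = 10^0.70 = 5.012.
Fraction as HOCl = 1 / (1 + 5.012) = 0.1663.
HOCl = 0.1663 × 7.67 ppm = 1.276 ppm.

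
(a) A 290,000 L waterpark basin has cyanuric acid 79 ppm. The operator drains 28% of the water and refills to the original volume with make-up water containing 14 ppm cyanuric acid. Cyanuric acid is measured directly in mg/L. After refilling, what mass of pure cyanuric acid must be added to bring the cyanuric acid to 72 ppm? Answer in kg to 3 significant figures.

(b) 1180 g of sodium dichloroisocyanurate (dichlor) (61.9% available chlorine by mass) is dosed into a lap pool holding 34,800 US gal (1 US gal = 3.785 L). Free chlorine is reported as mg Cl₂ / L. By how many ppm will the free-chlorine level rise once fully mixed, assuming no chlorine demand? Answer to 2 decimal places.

(a) 3.25 kg; (b) 5.55 ppm

(a) After draining 28% and refilling: 79 × 0.72 + 14 × 0.28 = 60.8 ppm.
(a) Deficit to target: 72 − 60.8 = 11.2 mg/L.
(a) Mass: 11.2 mg/L × 290,000 L = 3248 g cyanuric acid.

(b) Volume: 34,800 US gal × 3.785 L/gal = 131,718 L.
(b) Available chlorine delivered: 1180 g × 0.619 = 730.4 g as Cl₂.
(b) Concentration rise: 730.4 g / 131,718 L = 5.545 mg/L = 5.55 ppm.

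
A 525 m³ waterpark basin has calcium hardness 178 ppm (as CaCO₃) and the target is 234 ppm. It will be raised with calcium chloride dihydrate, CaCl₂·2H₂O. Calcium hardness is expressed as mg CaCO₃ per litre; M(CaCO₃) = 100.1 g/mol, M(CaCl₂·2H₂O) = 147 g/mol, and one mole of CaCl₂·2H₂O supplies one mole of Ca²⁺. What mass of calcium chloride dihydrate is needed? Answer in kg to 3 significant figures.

43.2 kg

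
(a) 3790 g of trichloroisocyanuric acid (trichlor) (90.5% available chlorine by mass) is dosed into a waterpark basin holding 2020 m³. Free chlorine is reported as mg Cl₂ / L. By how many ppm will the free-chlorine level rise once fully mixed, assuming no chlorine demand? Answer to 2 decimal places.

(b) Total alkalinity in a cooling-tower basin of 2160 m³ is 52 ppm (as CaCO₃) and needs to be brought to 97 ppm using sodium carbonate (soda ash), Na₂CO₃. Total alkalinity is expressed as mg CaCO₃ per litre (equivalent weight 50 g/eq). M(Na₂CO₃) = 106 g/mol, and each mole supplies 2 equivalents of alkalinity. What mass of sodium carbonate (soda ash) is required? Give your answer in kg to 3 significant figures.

(a) 1.70 ppm; (b) 103 kg

(a) Volume: 2020 m³ = 2,020,000 L.
(a) Available chlorine delivered: 3790 g × 0.905 = 3430 g as Cl₂.
(a) Concentration rise: 3430 g / 2,020,000 L = 1.698 mg/L = 1.70 ppm.

(b) Volume: 2160 m³ = 2,160,000 L.
(b) Alkalinity to add: (97 − 52) = 45 mg/L as CaCO₃ × 2,160,000 L = 97,200 g as CaCO₃.
(b) Equivalents: 97,200 g ÷ 50 g/eq = 1944 eq.
(b) Each mole of Na₂CO₃ supplies 2 eq, so 1944 / 2 = 972 mol.
(b) Mass: 972 mol × 106 g/mol = 103,000 g.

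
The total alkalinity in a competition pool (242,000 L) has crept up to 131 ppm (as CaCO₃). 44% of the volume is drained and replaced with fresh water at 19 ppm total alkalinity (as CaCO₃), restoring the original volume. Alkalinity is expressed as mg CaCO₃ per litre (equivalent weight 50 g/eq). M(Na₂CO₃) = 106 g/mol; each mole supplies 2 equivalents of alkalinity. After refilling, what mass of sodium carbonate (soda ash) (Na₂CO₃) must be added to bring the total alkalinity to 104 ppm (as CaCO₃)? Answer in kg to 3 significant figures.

5.72 kg

After draining 44% and refilling: 131 × 0.56 + 19 × 0.44 = 81.72 ppm.
Deficit to target: 104 − 81.72 = 22.28 mg/L.
As CaCO₃: 22.28 mg/L × 242,000 L = 5392 g; ÷ 50 g/eq ÷ 2 = 53.92 mol Na₂CO₃.
Mass: 53.92 × 106 = 5715 g.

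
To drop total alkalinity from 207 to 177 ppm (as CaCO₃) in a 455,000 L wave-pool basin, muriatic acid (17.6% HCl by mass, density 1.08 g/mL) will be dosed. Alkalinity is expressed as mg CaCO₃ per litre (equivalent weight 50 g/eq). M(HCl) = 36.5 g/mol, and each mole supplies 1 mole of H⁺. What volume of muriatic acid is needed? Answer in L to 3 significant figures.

Alkalinity to neutralize: (207 − 177) = 30 mg/L as CaCO₃ × 455,000 L = 13,650 g as CaCO₃.
Equivalents of H⁺ required: 13,650 ÷ 50 g/eq = 273 eq = 273 mol HCl.
Mass of HCl: 273 × 36.5 = 9964 g.
Mass of 17.6% solution: 9964 / 0.176 = 56,620 g.
Volume: 56,620 g ÷ 1.08 g/mL = 52,420 mL.

52.4 L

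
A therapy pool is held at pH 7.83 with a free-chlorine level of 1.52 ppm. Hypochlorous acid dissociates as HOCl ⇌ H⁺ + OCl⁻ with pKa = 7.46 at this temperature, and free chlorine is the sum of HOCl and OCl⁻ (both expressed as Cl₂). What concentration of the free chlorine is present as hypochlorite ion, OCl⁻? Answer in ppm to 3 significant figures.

1.07 ppm

[OCl⁻]/[HOCl] = 10^(pH − pKa) = 10^(7.83 − 7.46) = 10^0.37 = 2.344.
Fraction as HOCl = 1 / (1 + 2.344) = 0.299.
OCl⁻ = (1 − 0.299) × 1.52 ppm = 1.065 ppm.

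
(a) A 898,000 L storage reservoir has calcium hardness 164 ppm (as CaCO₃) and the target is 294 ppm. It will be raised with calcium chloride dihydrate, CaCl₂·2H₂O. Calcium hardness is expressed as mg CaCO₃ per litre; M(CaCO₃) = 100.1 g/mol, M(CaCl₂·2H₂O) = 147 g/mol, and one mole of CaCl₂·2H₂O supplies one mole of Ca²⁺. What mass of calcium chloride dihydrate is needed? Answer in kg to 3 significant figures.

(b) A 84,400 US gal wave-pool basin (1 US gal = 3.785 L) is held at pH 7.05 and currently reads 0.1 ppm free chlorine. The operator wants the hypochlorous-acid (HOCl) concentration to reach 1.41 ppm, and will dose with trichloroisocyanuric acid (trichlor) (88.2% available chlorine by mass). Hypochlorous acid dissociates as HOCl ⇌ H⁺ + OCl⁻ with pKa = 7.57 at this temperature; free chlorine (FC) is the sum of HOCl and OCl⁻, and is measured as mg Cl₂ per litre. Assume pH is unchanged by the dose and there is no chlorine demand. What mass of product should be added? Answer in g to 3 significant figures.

(a) 171 kg; (b) 629 g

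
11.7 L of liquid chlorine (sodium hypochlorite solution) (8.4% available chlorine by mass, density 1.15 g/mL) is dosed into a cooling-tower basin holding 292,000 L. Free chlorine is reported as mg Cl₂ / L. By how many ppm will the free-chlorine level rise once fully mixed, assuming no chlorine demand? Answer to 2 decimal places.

Mass of solution: 11.7 L × 1000 mL/L × 1.15 g/mL = 13,450 g.
Available chlorine delivered: 13,450 g × 0.084 = 1130 g as Cl₂.
Concentration rise: 1130 g / 292,000 L = 3.871 mg/L = 3.87 ppm.

3.87 ppm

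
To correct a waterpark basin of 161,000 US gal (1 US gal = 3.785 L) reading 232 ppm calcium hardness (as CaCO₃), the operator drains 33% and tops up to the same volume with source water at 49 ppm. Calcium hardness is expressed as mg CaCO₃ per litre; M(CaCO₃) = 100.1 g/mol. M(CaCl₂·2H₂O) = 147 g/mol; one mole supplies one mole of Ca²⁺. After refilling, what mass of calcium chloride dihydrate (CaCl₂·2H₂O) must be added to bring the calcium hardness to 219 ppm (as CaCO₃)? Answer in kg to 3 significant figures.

42.4 kg

Volume: 161,000 US gal × 3.785 L/gal = 609,385 L.
After draining 33% and refilling: 232 × 0.67 + 49 × 0.33 = 171.61 ppm.
Deficit to target: 219 − 171.61 = 47.39 mg/L.
As CaCO₃: 47.39 mg/L × 609,385 L = 28,880 g; ÷ 100.1 = 288.5 mol Ca²⁺.
Mass: 288.5 × 147 = 42,410 g.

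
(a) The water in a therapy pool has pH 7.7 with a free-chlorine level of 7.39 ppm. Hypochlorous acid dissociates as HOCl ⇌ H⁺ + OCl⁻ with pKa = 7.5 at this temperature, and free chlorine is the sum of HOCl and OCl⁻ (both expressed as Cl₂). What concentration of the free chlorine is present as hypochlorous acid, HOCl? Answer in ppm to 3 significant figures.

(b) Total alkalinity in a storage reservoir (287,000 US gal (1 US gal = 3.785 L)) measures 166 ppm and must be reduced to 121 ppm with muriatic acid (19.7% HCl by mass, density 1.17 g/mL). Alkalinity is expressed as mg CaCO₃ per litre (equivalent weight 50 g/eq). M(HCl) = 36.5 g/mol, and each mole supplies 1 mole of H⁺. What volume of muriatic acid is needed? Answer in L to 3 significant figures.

(a) [OCl⁻]/[HOCl] = 10^(pH − pKa) = 10^(7.7 − 7.5) = 10^0.20 = 1.585.
(a) Fraction as HOCl = 1 / (1 + 1.585) = 0.3869.
(a) HOCl = 0.3869 × 7.39 ppm = 2.859 ppm.

(b) Volume: 287,000 US gal × 3.785 L/gal = 1,086,295 L.
(b) Alkalinity to neutralize: (166 − 121) = 45 mg/L as CaCO₃ × 1,086,295 L = 48,880 g as CaCO₃.
(b) Equivalents of H⁺ required: 48,880 ÷ 50 g/eq = 977.7 eq = 977.7 mol HCl.
(b) Mass of HCl: 977.7 × 36.5 = 35,680 g.
(b) Mass of 19.7% solution: 35,680 / 0.197 = 181,100 g.
(b) Volume: 181,100 g ÷ 1.17 g/mL = 154,800 mL.

(a) 2.86 ppm; (b) 155 L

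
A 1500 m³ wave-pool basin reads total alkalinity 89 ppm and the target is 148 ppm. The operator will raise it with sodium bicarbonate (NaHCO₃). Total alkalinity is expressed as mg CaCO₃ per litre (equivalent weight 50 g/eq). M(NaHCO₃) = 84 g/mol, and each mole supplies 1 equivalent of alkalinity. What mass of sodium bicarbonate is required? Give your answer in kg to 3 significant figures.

Volume: 1500 m³ = 1,500,000 L.
Alkalinity to add: (148 − 89) = 59 mg/L as CaCO₃ × 1,500,000 L = 88,500 g as CaCO₃.
Equivalents: 88,500 g ÷ 50 g/eq = 1770 eq.
NaHCO₃ supplies 1 eq per mole → 1770 mol.
Mass: 1770 mol × 84 g/mol = 148,700 g.

149 kg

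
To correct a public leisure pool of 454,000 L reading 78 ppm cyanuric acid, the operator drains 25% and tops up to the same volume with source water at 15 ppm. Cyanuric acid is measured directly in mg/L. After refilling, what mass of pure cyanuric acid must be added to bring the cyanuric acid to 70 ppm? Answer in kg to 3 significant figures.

After draining 25% and refilling: 78 × 0.75 + 15 × 0.25 = 62.25 ppm.
Deficit to target: 70 − 62.25 = 7.75 mg/L.
Mass: 7.75 mg/L × 454,000 L = 3518 g cyanuric acid.

3.52 kg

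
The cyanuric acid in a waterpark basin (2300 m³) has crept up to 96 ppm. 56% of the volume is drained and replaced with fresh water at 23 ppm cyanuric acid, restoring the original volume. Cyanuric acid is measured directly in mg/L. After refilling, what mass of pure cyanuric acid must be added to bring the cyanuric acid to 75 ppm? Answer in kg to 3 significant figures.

Volume: 2300 m³ = 2,300,000 L.
After draining 56% and refilling: 96 × 0.44 + 23 × 0.56 = 55.12 ppm.
Deficit to target: 75 − 55.12 = 19.88 mg/L.
Mass: 19.88 mg/L × 2,300,000 L = 45,720 g cyanuric acid.

45.7 kg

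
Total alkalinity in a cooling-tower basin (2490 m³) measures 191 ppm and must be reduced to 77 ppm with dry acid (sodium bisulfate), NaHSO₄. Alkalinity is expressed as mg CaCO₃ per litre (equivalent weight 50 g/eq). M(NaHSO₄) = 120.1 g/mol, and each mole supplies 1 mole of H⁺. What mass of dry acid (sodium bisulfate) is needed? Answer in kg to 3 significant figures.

682 kg

Volume: 2490 m³ = 2,490,000 L.
Alkalinity to neutralize: (191 − 77) = 114 mg/L as CaCO₃ × 2,490,000 L = 283,900 g as CaCO₃.
Equivalents of H⁺ required: 283,900 ÷ 50 g/eq = 5677 eq = 5677 mol NaHSO₄.
Mass of NaHSO₄: 5677 × 120.1 = 681,800 g.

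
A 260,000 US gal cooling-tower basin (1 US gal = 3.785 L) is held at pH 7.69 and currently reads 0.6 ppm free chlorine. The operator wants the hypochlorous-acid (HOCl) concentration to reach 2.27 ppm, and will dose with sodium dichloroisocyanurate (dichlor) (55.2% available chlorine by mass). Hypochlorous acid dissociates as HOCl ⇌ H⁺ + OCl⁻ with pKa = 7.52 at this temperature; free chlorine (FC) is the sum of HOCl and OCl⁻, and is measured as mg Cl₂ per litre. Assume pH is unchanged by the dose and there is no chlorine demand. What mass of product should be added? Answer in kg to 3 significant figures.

Volume: 260,000 US gal × 3.785 L/gal = 984,100 L.
[OCl⁻]/[HOCl] = 10^(pH − pKa) = 10^(7.69 − 7.52) = 1.479; fraction as HOCl = 1/(1 + 1.479) = 0.4034.
Free chlorine required for 2.27 ppm HOCl: 2.27 / 0.4034 = 5.628 ppm.
FC to add: 5.628 − 0.6 = 5.028 mg/L as Cl₂.
Cl₂ equivalent: 5.028 mg/L × 984,100 L = 4948 g.
Product at 55.2% available Cl: 4948 / 0.552 = 8963 g.

8.96 kg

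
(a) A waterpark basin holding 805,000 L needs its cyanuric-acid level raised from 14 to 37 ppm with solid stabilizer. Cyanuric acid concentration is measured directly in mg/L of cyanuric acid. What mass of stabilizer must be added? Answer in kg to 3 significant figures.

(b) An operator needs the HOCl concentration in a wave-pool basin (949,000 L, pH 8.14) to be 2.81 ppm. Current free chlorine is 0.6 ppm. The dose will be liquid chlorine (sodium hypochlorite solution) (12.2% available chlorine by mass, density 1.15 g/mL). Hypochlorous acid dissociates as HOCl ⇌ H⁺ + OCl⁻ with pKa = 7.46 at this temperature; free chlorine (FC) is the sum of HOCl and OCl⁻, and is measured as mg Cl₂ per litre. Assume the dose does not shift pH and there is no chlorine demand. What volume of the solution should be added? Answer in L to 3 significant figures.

(a) 18.5 kg; (b) 106 L

(a) CYA to add: (37 − 14) = 23 mg/L × 805,000 L = 18,520 g cyanuric acid.

(b) [OCl⁻]/[HOCl] = 10^(pH − pKa) = 10^(8.14 − 7.46) = 4.786; fraction as HOCl = 1/(1 + 4.786) = 0.1728.
(b) Free chlorine required for 2.81 ppm HOCl: 2.81 / 0.1728 = 16.26 ppm.
(b) FC to add: 16.26 − 0.6 = 15.66 mg/L as Cl₂.
(b) Cl₂ equivalent: 15.66 mg/L × 949,000 L = 14,860 g.
(b) Product at 12.2% available Cl: 14,860 / 0.122 = 121,800 g.
(b) Volume: 121,800 g ÷ 1.15 g/mL = 105,900 mL.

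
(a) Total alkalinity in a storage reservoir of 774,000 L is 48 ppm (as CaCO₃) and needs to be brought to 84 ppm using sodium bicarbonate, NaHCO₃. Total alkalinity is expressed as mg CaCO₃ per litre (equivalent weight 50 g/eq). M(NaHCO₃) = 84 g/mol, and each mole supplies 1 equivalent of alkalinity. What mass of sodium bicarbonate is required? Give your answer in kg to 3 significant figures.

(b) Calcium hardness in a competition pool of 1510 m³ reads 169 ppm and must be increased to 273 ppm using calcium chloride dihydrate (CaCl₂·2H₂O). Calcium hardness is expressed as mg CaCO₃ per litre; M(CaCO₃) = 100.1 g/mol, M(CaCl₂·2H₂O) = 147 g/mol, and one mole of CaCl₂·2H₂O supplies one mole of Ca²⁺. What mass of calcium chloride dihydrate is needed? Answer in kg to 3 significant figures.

(a) 46.8 kg; (b) 231 kg

(a) Alkalinity to add: (84 − 48) = 36 mg/L as CaCO₃ × 774,000 L = 27,860 g as CaCO₃.
(a) Equivalents: 27,860 g ÷ 50 g/eq = 557.3 eq.
(a) NaHCO₃ supplies 1 eq per mole → 557.3 mol.
(a) Mass: 557.3 mol × 84 g/mol = 46,810 g.

(b) Volume: 1510 m³ = 1,510,000 L.
(b) Hardness to add: (273 − 169) = 104 mg/L as CaCO₃ × 1,510,000 L = 157,000 g as CaCO₃.
(b) Moles of Ca²⁺ (1 mol Ca²⁺ ≡ 1 mol CaCO₃): 157,000 / 100.1 g/mol = 1569 mol.
(b) Mass of CaCl₂·2H₂O: 1569 × 147 = 230,600 g.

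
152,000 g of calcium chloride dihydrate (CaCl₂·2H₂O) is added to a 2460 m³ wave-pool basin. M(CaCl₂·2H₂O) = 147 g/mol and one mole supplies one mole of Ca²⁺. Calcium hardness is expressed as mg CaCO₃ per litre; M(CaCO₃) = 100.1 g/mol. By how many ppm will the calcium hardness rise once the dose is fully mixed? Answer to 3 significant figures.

Volume: 2460 m³ = 2,460,000 L.
Moles of Ca²⁺: 152,000 g ÷ 147 g/mol = 1034 mol.
As CaCO₃: 1034 mol × 100.1 g/mol = 103,500 g.
Rise: 103,500 g / 2,460,000 L × 1000 = 42.08 mg/L.

42.1 ppm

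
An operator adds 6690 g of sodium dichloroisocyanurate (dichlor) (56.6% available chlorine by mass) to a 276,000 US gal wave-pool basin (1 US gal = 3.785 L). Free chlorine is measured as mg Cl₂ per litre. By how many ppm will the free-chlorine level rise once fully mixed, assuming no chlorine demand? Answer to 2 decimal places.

Volume: 276,000 US gal × 3.785 L/gal = 1,044,660 L.
Available chlorine delivered: 6690 g × 0.566 = 3787 g as Cl₂.
Concentration rise: 3787 g / 1,044,660 L = 3.625 mg/L = 3.62 ppm.

3.62 ppm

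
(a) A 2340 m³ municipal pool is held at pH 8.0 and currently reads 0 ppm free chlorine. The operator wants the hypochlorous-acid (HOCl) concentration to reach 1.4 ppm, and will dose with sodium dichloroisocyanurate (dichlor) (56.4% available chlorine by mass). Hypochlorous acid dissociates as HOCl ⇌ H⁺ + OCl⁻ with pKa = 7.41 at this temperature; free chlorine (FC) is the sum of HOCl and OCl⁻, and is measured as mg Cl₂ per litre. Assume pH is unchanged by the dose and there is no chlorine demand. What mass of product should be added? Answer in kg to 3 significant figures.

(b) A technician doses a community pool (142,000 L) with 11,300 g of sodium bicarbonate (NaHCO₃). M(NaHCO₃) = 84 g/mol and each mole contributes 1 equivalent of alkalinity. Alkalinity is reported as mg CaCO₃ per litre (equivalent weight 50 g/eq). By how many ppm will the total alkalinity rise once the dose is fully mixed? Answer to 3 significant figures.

(a) 28.4 kg; (b) 47.4 ppm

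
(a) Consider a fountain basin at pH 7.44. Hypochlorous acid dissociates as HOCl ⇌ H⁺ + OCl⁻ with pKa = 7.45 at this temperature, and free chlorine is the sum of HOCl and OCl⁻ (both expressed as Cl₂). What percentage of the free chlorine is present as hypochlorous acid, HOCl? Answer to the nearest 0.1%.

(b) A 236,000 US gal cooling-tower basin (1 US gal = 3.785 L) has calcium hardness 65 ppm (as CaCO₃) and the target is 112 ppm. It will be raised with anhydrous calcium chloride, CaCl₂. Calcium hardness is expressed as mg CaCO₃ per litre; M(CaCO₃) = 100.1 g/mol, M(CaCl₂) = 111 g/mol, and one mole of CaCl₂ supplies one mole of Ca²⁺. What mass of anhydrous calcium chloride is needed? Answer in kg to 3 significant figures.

(a) 50.6%; (b) 46.6 kg

(a) [OCl⁻]/[HOCl] = 10^(pH − pKa) = 10^(7.44 − 7.45) = 10^-0.01 = 0.9772.
(a) Fraction as HOCl = 1 / (1 + 0.9772) = 0.5058.

(b) Volume: 236,000 US gal × 3.785 L/gal = 893,260 L.
(b) Hardness to add: (112 − 65) = 47 mg/L as CaCO₃ × 893,260 L = 41,980 g as CaCO₃.
(b) Moles of Ca²⁺ (1 mol Ca²⁺ ≡ 1 mol CaCO₃): 41,980 / 100.1 g/mol = 419.4 mol.
(b) Mass of CaCl₂: 419.4 × 111 = 46,550 g.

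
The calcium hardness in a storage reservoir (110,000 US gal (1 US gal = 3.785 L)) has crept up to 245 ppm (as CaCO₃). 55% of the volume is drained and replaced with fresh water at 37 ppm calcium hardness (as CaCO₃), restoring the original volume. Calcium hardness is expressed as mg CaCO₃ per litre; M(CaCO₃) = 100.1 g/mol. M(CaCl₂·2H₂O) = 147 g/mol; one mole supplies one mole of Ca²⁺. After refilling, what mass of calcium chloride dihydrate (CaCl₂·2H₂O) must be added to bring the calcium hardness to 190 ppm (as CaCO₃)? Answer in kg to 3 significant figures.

Volume: 110,000 US gal × 3.785 L/gal = 416,350 L.
After draining 55% and refilling: 245 × 0.45 + 37 × 0.55 = 130.6 ppm.
Deficit to target: 190 − 130.6 = 59.4 mg/L.
As CaCO₃: 59.4 mg/L × 416,350 L = 24,730 g; ÷ 100.1 = 247.1 mol Ca²⁺.
Mass: 247.1 × 147 = 36,320 g.

36.3 kg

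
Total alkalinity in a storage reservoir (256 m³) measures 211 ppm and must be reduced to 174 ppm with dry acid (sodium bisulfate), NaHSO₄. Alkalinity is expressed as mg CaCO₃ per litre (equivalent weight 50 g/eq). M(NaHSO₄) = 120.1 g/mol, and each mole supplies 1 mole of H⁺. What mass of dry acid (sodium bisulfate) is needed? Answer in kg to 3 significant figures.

Volume: 256 m³ = 256,000 L.
Alkalinity to neutralize: (211 − 174) = 37 mg/L as CaCO₃ × 256,000 L = 9472 g as CaCO₃.
Equivalents of H⁺ required: 9472 ÷ 50 g/eq = 189.4 eq = 189.4 mol NaHSO₄.
Mass of NaHSO₄: 189.4 × 120.1 = 22,750 g.

22.8 kg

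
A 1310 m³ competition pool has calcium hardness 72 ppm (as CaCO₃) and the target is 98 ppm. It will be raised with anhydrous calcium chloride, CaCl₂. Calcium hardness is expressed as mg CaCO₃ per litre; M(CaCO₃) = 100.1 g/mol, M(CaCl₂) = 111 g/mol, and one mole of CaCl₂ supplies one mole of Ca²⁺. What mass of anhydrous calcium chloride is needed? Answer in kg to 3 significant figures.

37.8 kg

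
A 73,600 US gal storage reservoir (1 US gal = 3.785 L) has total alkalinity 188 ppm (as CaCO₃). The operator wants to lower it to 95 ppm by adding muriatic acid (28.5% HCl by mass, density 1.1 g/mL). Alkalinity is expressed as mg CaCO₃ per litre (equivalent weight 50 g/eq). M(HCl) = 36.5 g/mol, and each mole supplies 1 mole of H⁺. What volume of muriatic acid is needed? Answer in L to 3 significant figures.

60.3 L

Volume: 73,600 US gal × 3.785 L/gal = 278,576 L.
Alkalinity to neutralize: (188 − 95) = 93 mg/L as CaCO₃ × 278,576 L = 25,910 g as CaCO₃.
Equivalents of H⁺ required: 25,910 ÷ 50 g/eq = 518.2 eq = 518.2 mol HCl.
Mass of HCl: 518.2 × 36.5 = 18,910 g.
Mass of 28.5% solution: 18,910 / 0.285 = 66,360 g.
Volume: 66,360 g ÷ 1.1 g/mL = 60,330 mL.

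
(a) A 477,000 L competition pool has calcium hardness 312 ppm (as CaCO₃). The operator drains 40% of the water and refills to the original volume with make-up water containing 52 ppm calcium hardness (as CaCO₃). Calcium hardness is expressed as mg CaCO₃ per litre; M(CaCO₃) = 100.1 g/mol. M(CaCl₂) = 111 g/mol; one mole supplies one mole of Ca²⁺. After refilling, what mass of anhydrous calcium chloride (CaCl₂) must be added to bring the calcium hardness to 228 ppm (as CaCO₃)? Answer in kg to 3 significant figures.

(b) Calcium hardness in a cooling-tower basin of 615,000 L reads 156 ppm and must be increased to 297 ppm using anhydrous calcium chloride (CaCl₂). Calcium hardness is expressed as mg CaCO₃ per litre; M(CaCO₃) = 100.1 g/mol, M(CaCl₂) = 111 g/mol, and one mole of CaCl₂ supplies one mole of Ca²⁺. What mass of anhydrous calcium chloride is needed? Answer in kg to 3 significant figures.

(a) After draining 40% and refilling: 312 × 0.60 + 52 × 0.40 = 208 ppm.
(a) Deficit to target: 228 − 208 = 20 mg/L.
(a) As CaCO₃: 20 mg/L × 477,000 L = 9540 g; ÷ 100.1 = 95.3 mol Ca²⁺.
(a) Mass: 95.3 × 111 = 10,580 g.

(b) Hardness to add: (297 − 156) = 141 mg/L as CaCO₃ × 615,000 L = 86,720 g as CaCO₃.
(b) Moles of Ca²⁺ (1 mol Ca²⁺ ≡ 1 mol CaCO₃): 86,720 / 100.1 g/mol = 866.3 mol.
(b) Mass of CaCl₂: 866.3 × 111 = 96,160 g.

(a) 10.6 kg; (b) 96.2 kg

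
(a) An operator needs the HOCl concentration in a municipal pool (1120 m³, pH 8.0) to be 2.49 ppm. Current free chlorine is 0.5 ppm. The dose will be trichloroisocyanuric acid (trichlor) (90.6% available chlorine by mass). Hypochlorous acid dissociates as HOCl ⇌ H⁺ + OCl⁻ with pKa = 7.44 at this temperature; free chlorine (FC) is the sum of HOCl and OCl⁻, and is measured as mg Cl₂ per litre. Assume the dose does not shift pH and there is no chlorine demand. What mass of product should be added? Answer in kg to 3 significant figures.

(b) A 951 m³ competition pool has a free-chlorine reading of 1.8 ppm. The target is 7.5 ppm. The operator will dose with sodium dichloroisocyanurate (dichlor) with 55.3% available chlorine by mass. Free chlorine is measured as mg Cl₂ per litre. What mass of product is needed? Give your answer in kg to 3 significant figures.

(a) Volume: 1120 m³ = 1,120,000 L.
(a) [OCl⁻]/[HOCl] = 10^(pH − pKa) = 10^(8.0 − 7.44) = 3.631; fraction as HOCl = 1/(1 + 3.631) = 0.2159.
(a) Free chlorine required for 2.49 ppm HOCl: 2.49 / 0.2159 = 11.53 ppm.
(a) FC to add: 11.53 − 0.5 = 11.03 mg/L as Cl₂.
(a) Cl₂ equivalent: 11.03 mg/L × 1,120,000 L = 12,350 g.
(a) Product at 90.6% available Cl: 12,350 / 0.906 = 13,640 g.

(b) Volume: 951 m³ = 951,000 L.
(b) Chlorine deficit: 7.5 − 1.8 = 5.7 ppm = 5.7 mg/L as Cl₂.
(b) Cl₂ equivalent needed: 5.7 mg/L × 951,000 L = 5,421,000 mg = 5421 g.
(b) Product at 55.3% available chlorine: 5421 / 0.553 = 9802 g.

(a) 13.6 kg; (b) 9.80 kg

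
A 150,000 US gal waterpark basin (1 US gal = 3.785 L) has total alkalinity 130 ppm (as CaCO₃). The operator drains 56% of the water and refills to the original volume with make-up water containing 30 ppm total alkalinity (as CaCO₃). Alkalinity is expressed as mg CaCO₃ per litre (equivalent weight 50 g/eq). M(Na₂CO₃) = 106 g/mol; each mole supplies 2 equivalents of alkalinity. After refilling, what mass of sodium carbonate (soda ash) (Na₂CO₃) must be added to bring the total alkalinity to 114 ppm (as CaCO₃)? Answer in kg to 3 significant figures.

24.1 kg

Volume: 150,000 US gal × 3.785 L/gal = 567,750 L.
After draining 56% and refilling: 130 × 0.44 + 30 × 0.56 = 74 ppm.
Deficit to target: 114 − 74 = 40 mg/L.
As CaCO₃: 40 mg/L × 567,750 L = 22,710 g; ÷ 50 g/eq ÷ 2 = 227.1 mol Na₂CO₃.
Mass: 227.1 × 106 = 24,070 g.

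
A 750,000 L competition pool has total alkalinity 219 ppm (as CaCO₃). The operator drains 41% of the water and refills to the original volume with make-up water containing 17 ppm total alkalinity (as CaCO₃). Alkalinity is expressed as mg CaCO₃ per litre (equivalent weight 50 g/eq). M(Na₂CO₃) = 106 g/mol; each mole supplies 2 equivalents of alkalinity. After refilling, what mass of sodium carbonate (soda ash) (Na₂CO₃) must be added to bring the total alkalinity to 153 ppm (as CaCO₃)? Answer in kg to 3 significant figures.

13.4 kg

After draining 41% and refilling: 219 × 0.59 + 17 × 0.41 = 136.18 ppm.
Deficit to target: 153 − 136.18 = 16.82 mg/L.
As CaCO₃: 16.82 mg/L × 750,000 L = 12,610 g; ÷ 50 g/eq ÷ 2 = 126.1 mol Na₂CO₃.
Mass: 126.1 × 106 = 13,370 g.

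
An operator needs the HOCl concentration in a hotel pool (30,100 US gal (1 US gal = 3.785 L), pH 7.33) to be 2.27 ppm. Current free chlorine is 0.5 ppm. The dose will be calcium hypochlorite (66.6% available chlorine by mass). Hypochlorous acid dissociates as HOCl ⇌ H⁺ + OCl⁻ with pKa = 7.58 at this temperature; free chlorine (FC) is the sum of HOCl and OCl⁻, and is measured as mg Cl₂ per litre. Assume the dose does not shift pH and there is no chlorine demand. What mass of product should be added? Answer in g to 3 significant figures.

521 g

Volume: 30,100 US gal × 3.785 L/gal = 113,928 L.
[OCl⁻]/[HOCl] = 10^(pH − pKa) = 10^(7.33 − 7.58) = 0.5623; fraction as HOCl = 1/(1 + 0.5623) = 0.6401.
Free chlorine required for 2.27 ppm HOCl: 2.27 / 0.6401 = 3.547 ppm.
FC to add: 3.547 − 0.5 = 3.047 mg/L as Cl₂.
Cl₂ equivalent: 3.047 mg/L × 113,928 L = 347.1 g.
Product at 66.6% available Cl: 347.1 / 0.666 = 521.1 g.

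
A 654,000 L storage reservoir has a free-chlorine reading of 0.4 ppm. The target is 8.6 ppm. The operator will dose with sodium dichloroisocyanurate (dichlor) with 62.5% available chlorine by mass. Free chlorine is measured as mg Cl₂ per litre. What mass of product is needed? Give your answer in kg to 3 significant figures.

8.58 kg

Chlorine deficit: 8.6 − 0.4 = 8.2 ppm = 8.2 mg/L as Cl₂.
Cl₂ equivalent needed: 8.2 mg/L × 654,000 L = 5,363,000 mg = 5363 g.
Product at 62.5% available chlorine: 5363 / 0.625 = 8580 g.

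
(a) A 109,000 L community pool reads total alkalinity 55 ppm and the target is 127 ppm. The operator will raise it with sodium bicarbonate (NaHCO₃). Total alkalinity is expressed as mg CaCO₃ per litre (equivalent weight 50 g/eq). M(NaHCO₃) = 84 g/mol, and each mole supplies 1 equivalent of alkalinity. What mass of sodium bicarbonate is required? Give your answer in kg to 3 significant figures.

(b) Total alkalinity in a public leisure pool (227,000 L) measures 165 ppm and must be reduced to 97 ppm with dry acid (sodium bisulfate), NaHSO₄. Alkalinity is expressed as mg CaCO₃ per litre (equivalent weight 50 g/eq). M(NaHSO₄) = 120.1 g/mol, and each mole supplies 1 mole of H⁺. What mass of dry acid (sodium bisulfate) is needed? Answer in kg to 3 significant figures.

(a) 13.2 kg; (b) 37.1 kg

(a) Alkalinity to add: (127 − 55) = 72 mg/L as CaCO₃ × 109,000 L = 7848 g as CaCO₃.
(a) Equivalents: 7848 g ÷ 50 g/eq = 157 eq.
(a) NaHCO₃ supplies 1 eq per mole → 157 mol.
(a) Mass: 157 mol × 84 g/mol = 13,180 g.

(b) Alkalinity to neutralize: (165 − 97) = 68 mg/L as CaCO₃ × 227,000 L = 15,440 g as CaCO₃.
(b) Equivalents of H⁺ required: 15,440 ÷ 50 g/eq = 308.7 eq = 308.7 mol NaHSO₄.
(b) Mass of NaHSO₄: 308.7 × 120.1 = 37,080 g.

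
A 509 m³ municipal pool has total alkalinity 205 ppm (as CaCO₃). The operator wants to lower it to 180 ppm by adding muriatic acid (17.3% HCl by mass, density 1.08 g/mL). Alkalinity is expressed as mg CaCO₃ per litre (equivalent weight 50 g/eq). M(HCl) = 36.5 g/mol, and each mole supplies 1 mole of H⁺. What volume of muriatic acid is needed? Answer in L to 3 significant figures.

49.7 L

Volume: 509 m³ = 509,000 L.
Alkalinity to neutralize: (205 − 180) = 25 mg/L as CaCO₃ × 509,000 L = 12,720 g as CaCO₃.
Equivalents of H⁺ required: 12,720 ÷ 50 g/eq = 254.5 eq = 254.5 mol HCl.
Mass of HCl: 254.5 × 36.5 = 9289 g.
Mass of 17.3% solution: 9289 / 0.173 = 53,700 g.
Volume: 53,700 g ÷ 1.08 g/mL = 49,720 mL.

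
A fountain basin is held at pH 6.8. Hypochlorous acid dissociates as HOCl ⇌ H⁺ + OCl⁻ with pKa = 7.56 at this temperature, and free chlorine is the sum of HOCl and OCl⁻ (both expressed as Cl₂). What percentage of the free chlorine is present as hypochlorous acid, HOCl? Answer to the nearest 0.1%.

[OCl⁻]/[HOCl] = 10^(pH − pKa) = 10^(6.8 − 7.56) = 10^-0.76 = 0.1738.
Fraction as HOCl = 1 / (1 + 0.1738) = 0.8519.

85.2%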